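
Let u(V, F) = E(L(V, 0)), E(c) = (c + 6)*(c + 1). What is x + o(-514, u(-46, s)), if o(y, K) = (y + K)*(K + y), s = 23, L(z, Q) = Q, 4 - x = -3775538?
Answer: 4033606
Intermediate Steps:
x = 3775542 (x = 4 - 1*(-3775538) = 4 + 3775538 = 3775542)
E(c) = (1 + c)*(6 + c) (E(c) = (6 + c)*(1 + c) = (1 + c)*(6 + c))
u(V, F) = 6 (u(V, F) = 6 + 0² + 7*0 = 6 + 0 + 0 = 6)
o(y, K) = (K + y)² (o(y, K) = (K + y)*(K + y) = (K + y)²)
x + o(-514, u(-46, s)) = 3775542 + (6 - 514)² = 3775542 + (-508)² = 3775542 + 258064 = 4033606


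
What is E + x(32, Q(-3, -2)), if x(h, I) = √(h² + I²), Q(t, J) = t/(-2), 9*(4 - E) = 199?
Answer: -163/9 + √4105/2 ≈ 13.924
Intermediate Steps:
E = -163/9 (E = 4 - ⅑*199 = 4 - 199/9 = -163/9 ≈ -18.111)
Q(t, J) = -t/2 (Q(t, J) = t*(-½) = -t/2)
x(h, I) = √(I² + h²)
E + x(32, Q(-3, -2)) = -163/9 + √((-½*(-3))² + 32²) = -163/9 + √((3/2)² + 1024) = -163/9 + √(9/4 + 1024) = -163/9 + √(4105/4) = -163/9 + √4105/2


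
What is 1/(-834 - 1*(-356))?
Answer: -1/478 ≈ -0.0020920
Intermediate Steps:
1/(-834 - 1*(-356)) = 1/(-834 + 356) = 1/(-478) = -1/478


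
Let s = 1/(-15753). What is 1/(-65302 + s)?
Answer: -15753/1028702407 ≈ -1.5313e-5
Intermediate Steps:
s = -1/15753 ≈ -6.3480e-5
1/(-65302 + s) = 1/(-65302 - 1/15753) = 1/(-1028702407/15753) = -15753/1028702407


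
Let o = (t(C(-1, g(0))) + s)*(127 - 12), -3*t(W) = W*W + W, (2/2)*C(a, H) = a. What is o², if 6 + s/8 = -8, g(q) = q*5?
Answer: 165894400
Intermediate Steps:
g(q) = 5*q
C(a, H) = a
t(W) = -W/3 - W²/3 (t(W) = -(W*W + W)/3 = -(W² + W)/3 = -(W + W²)/3 = -W/3 - W²/3)
s = -112 (s = -48 + 8*(-8) = -48 - 64 = -112)
o = -12880 (o = (-⅓*(-1)*(1 - 1) - 112)*(127 - 12) = (-⅓*(-1)*0 - 112)*115 = (0 - 112)*115 = -112*115 = -12880)
o² = (-12880)² = 165894400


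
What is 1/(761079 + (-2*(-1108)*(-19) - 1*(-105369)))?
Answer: 1/824344 ≈ 1.2131e-6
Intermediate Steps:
1/(761079 + (-2*(-1108)*(-19) - 1*(-105369))) = 1/(761079 + (2216*(-19) + 105369)) = 1/(761079 + (-42104 + 105369)) = 1/(761079 + 63265) = 1/824344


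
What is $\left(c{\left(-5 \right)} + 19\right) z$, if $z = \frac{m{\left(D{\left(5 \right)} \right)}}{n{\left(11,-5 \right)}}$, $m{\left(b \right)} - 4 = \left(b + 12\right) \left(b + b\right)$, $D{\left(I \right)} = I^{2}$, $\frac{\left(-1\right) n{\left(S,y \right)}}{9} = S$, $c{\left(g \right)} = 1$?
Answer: $- \frac{4120}{11} \approx -374.55$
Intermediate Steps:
$n{\left(S,y \right)} = - 9 S$
$m{\left(b \right)} = 4 + 2 b \left(12 + b\right)$ ($m{\left(b \right)} = 4 + \left(b + 12\right) \left(b + b\right) = 4 + \left(12 + b\right) 2 b = 4 + 2 b \left(12 + b\right)$)
$z = - \frac{206}{11}$ ($z = \frac{4 + 2 \left(5^{2}\right)^{2} + 24 \cdot 5^{2}}{\left(-9\right) 11} = \frac{4 + 2 \cdot 25^{2} + 24 \cdot 25}{-99} = \left(4 + 2 \cdot 625 + 600\right) \left(- \frac{1}{99}\right) = \left(4 + 1250 + 600\right) \left(- \frac{1}{99}\right) = 1854 \left(- \frac{1}{99}\right) = - \frac{206}{11} \approx -18.727$)
$\left(c{\left(-5 \right)} + 19\right) z = \left(1 + 19\right) \left(- \frac{206}{11}\right) = 20 \left(- \frac{206}{11}\right) = - \frac{4120}{11}$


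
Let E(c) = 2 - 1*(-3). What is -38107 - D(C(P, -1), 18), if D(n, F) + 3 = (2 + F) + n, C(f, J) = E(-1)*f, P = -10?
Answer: -38074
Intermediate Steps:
E(c) = 5 (E(c) = 2 + 3 = 5)
C(f, J) = 5*f
D(n, F) = -1 + F + n (D(n, F) = -3 + ((2 + F) + n) = -3 + (2 + F + n) = -1 + F + n)
-38107 - D(C(P, -1), 18) = -38107 - (-1 + 18 + 5*(-10)) = -38107 - (-1 + 18 - 50) = -38107 - 1*(-33) = -38107 + 33 = -38074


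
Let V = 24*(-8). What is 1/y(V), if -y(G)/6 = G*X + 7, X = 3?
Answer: 1/3414 ≈ 0.00029291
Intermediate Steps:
V = -192
y(G) = -42 - 18*G (y(G) = -6*(G*3 + 7) = -6*(3*G + 7) = -6*(7 + 3*G) = -42 - 18*G)
1/y(V) = 1/(-42 - 18*(-192)) = 1/(-42 + 3456) = 1/3414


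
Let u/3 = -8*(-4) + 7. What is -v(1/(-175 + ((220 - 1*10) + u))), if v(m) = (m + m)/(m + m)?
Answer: -1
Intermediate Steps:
u = 117 (u = 3*(-8*(-4) + 7) = 3*(32 + 7) = 3*39 = 117)
v(m) = 1 (v(m) = (2*m)/((2*m)) = (2*m)*(1/(2*m)) = 1)
-v(1/(-175 + ((220 - 1*10) + u))) = -1*1 = -1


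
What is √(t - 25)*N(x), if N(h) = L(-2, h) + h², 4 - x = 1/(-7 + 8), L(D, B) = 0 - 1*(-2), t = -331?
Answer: 22*I*√89 ≈ 207.55*I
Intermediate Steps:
L(D, B) = 2 (L(D, B) = 0 + 2 = 2)
x = 3 (x = 4 - 1/(-7 + 8) = 4 - 1/1 = 4 - 1*1 = 4 - 1 = 3)
N(h) = 2 + h²
√(t - 25)*N(x) = √(-331 - 25)*(2 + 3²) = √(-356)*(2 + 9) = (2*I*√89)*11 = 22*I*√89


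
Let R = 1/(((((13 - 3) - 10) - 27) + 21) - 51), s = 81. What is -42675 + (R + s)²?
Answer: -117343619/3249 ≈ -36117.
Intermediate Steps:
R = -1/57 (R = 1/((((10 - 10) - 27) + 21) - 51) = 1/(((0 - 27) + 21) - 51) = 1/((-27 + 21) - 51) = 1/(-6 - 51) = 1/(-57) = -1/57 ≈ -0.017544)
-42675 + (R + s)² = -42675 + (-1/57 + 81)² = -42675 + (4616/57)² = -42675 + 21307456/3249 = -117343619/3249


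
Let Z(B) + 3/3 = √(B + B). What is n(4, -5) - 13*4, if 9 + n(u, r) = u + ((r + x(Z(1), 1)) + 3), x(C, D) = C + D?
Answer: -59 + √2 ≈ -57.586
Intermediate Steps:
Z(B) = -1 + √2*√B (Z(B) = -1 + √(B + B) = -1 + √(2*B) = -1 + √2*√B)
n(u, r) = -6 + r + u + √2 (n(u, r) = -9 + (u + ((r + ((-1 + √2*√1) + 1)) + 3)) = -9 + (u + ((r + ((-1 + √2*1) + 1)) + 3)) = -9 + (u + ((r + ((-1 + √2) + 1)) + 3)) = -9 + (u + ((r + √2) + 3)) = -9 + (u + (3 + r + √2)) = -9 + (3 + r + u + √2) = -6 + r + u + √2)
n(4, -5) - 13*4 = (-6 - 5 + 4 + √2) - 13*4 = (-7 + √2) - 52 = -59 + √2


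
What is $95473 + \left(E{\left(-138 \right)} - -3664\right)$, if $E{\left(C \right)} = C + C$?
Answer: $98861$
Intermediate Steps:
$E{\left(C \right)} = 2 C$
$95473 + \left(E{\left(-138 \right)} - -3664\right) = 95473 + \left(2 \left(-138\right) - -3664\right) = 95473 + \left(-276 + 3664\right) = 95473 + 3388 = 98861$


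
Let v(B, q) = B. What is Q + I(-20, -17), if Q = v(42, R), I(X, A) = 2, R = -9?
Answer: 44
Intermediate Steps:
Q = 42
Q + I(-20, -17) = 42 + 2 = 44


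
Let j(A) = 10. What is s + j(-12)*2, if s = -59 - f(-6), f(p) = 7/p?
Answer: -227/6 ≈ -37.833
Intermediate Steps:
s = -347/6 (s = -59 - 7/(-6) = -59 - 7*(-1)/6 = -59 - 1*(-7/6) = -59 + 7/6 = -347/6 ≈ -57.833)
s + j(-12)*2 = -347/6 + 10*2 = -347/6 + 20 = -227/6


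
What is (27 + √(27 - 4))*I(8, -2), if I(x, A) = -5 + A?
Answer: -189 - 7*√23 ≈ -222.57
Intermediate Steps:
(27 + √(27 - 4))*I(8, -2) = (27 + √(27 - 4))*(-5 - 2) = (27 + √23)*(-7) = -189 - 7*√23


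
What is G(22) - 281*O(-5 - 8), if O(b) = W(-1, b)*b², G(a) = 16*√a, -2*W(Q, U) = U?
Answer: -617357/2 + 16*√22 ≈ -3.0860e+5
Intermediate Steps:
W(Q, U) = -U/2
O(b) = -b³/2 (O(b) = (-b/2)*b² = -b³/2)
G(22) - 281*O(-5 - 8) = 16*√22 - (-281)*(-5 - 8)³/2 = 16*√22 - (-281)*(-13)³/2 = 16*√22 - (-281)*(-2197)/2 = 16*√22 - 281*2197/2 = 16*√22 - 617357/2 = -617357/2 + 16*√22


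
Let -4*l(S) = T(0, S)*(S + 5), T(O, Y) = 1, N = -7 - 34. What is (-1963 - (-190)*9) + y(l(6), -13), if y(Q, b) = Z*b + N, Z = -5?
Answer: -229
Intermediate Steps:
N = -41
l(S) = -5/4 - S/4 (l(S) = -(S + 5)/4 = -(5 + S)/4 = -5/4 - S/4)
y(Q, b) = -41 - 5*b (y(Q, b) = -5*b - 41 = -41 - 5*b)
(-1963 - (-190)*9) + y(l(6), -13) = (-1963 - (-190)*9) + (-41 - 5*(-13)) = (-1963 - 1*(-1710)) + (-41 + 65) = (-1963 + 1710) + 24 = -253 + 24 = -229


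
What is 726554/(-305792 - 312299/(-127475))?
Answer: -92617471150/38980522901 ≈ -2.3760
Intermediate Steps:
726554/(-305792 - 312299/(-127475)) = 726554/(-305792 - 312299*(-1)/127475) = 726554/(-305792 - 1*(-312299/127475)) = 726554/(-305792 + 312299/127475) = 726554/(-38980522901/127475) = 726554*(-127475/38980522901) = -92617471150/38980522901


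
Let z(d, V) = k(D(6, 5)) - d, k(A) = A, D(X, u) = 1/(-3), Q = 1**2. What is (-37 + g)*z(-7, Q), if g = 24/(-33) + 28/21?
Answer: -24020/99 ≈ -242.63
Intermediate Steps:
Q = 1
D(X, u) = -1/3
z(d, V) = -1/3 - d
g = 20/33 (g = 24*(-1/33) + 28*(1/21) = -8/11 + 4/3 = 20/33 ≈ 0.60606)
(-37 + g)*z(-7, Q) = (-37 + 20/33)*(-1/3 - 1*(-7)) = -1201*(-1/3 + 7)/33 = -1201/33*20/3 = -24020/99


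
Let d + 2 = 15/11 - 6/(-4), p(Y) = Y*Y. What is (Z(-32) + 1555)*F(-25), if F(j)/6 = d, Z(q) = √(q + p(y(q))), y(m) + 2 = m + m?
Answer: 88635/11 + 114*√1081/11 ≈ 8398.5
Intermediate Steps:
y(m) = -2 + 2*m (y(m) = -2 + (m + m) = -2 + 2*m)
p(Y) = Y²
d = 19/22 (d = -2 + (15/11 - 6/(-4)) = -2 + (15*(1/11) - 6*(-¼)) = -2 + (15/11 + 3/2) = -2 + 63/22 = 19/22 ≈ 0.86364)
Z(q) = √(q + (-2 + 2*q)²)
F(j) = 57/11 (F(j) = 6*(19/22) = 57/11)
(Z(-32) + 1555)*F(-25) = (√(-32 + 4*(-1 - 32)²) + 1555)*(57/11) = (√(-32 + 4*(-33)²) + 1555)*(57/11) = (√(-32 + 4*1089) + 1555)*(57/11) = (√(-32 + 4356) + 1555)*(57/11) = (√4324 + 1555)*(57/11) = (2*√1081 + 1555)*(57/11) = (1555 + 2*√1081)*(57/11) = 88635/11 + 114*√1081/11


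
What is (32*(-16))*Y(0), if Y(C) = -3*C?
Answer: 0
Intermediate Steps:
(32*(-16))*Y(0) = (32*(-16))*(-3*0) = -512*0 = 0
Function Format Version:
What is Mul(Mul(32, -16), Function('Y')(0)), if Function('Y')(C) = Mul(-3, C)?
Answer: 0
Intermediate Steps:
Mul(Mul(32, -16), Function('Y')(0)) = Mul(Mul(32, -16), Mul(-3, 0)) = Mul(-512, 0) = 0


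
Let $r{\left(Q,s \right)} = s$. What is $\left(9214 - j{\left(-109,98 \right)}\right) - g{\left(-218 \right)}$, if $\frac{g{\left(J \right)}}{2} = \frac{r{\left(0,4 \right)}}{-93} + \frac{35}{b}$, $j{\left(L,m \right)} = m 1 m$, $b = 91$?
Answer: $- \frac{472336}{1209} \approx -390.68$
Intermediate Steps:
$j{\left(L,m \right)} = m^{2}$ ($j{\left(L,m \right)} = m m = m^{2}$)
$g{\left(J \right)} = \frac{826}{1209}$ ($g{\left(J \right)} = 2 \left(\frac{4}{-93} + \frac{35}{91}\right) = 2 \left(4 \left(- \frac{1}{93}\right) + 35 \cdot \frac{1}{91}\right) = 2 \left(- \frac{4}{93} + \frac{5}{13}\right) = 2 \cdot \frac{413}{1209} = \frac{826}{1209}$)
$\left(9214 - j{\left(-109,98 \right)}\right) - g{\left(-218 \right)} = \left(9214 - 98^{2}\right) - \frac{826}{1209} = \left(9214 - 9604\right) - \frac{826}{1209} = -390 - \frac{826}{1209} = - \frac{472336}{1209}$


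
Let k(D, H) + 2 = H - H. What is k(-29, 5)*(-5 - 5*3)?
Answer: 40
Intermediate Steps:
k(D, H) = -2 (k(D, H) = -2 + (H - H) = -2 + 0 = -2)
k(-29, 5)*(-5 - 5*3) = -2*(-5 - 5*3) = -2*(-5 - 15) = -2*(-20) = 40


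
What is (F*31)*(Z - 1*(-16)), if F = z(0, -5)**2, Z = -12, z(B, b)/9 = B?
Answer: 0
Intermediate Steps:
z(B, b) = 9*B
F = 0 (F = (9*0)**2 = 0**2 = 0)
(F*31)*(Z - 1*(-16)) = (0*31)*(-12 - 1*(-16)) = 0*(-12 + 16) = 0*4 = 0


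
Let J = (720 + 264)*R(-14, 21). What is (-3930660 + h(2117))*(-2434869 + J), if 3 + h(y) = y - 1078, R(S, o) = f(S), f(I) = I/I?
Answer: 9564252909240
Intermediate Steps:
f(I) = 1
R(S, o) = 1
J = 984 (J = (720 + 264)*1 = 984*1 = 984)
h(y) = -1081 + y (h(y) = -3 + (y - 1078) = -3 + (-1078 + y) = -1081 + y)
(-3930660 + h(2117))*(-2434869 + J) = (-3930660 + (-1081 + 2117))*(-2434869 + 984) = (-3930660 + 1036)*(-2433885) = -3929624*(-2433885) = 9564252909240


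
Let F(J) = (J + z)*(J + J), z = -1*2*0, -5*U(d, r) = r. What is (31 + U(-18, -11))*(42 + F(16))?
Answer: 91964/5 ≈ 18393.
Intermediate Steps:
U(d, r) = -r/5
z = 0 (z = -2*0 = 0)
F(J) = 2*J² (F(J) = (J + 0)*(J + J) = J*(2*J) = 2*J²)
(31 + U(-18, -11))*(42 + F(16)) = (31 - ⅕*(-11))*(42 + 2*16²) = (31 + 11/5)*(42 + 2*256) = 166*(42 + 512)/5 = (166/5)*554 = 91964/5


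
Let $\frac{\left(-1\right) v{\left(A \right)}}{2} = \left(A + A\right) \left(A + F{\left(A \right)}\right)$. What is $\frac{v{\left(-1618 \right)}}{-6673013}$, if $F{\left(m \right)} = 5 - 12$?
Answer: $\frac{10517000}{6673013} \approx 1.576$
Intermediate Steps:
$F{\left(m \right)} = -7$
$v{\left(A \right)} = - 4 A \left(-7 + A\right)$ ($v{\left(A \right)} = - 2 \left(A + A\right) \left(A - 7\right) = - 2 \cdot 2 A \left(-7 + A\right) = - 4 A \left(-7 + A\right)$)
$\frac{v{\left(-1618 \right)}}{-6673013} = \frac{4 \left(-1618\right) \left(7 - -1618\right)}{-6673013} = 4 \left(-1618\right) \left(7 + 1618\right) \left(- \frac{1}{6673013}\right) = 4 \left(-1618\right) 1625 \left(- \frac{1}{6673013}\right) = \left(-10517000\right) \left(- \frac{1}{6673013}\right) = \frac{10517000}{6673013}$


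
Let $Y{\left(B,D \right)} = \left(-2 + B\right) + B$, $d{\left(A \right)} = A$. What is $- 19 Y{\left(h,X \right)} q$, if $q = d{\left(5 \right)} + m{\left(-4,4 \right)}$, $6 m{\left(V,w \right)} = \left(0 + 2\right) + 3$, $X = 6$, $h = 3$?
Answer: $- \frac{1330}{3} \approx -443.33$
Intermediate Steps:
$Y{\left(B,D \right)} = -2 + 2 B$
$m{\left(V,w \right)} = \frac{5}{6}$ ($m{\left(V,w \right)} = \frac{\left(0 + 2\right) + 3}{6} = \frac{2 + 3}{6} = \frac{1}{6} \cdot 5 = \frac{5}{6}$)
$q = \frac{35}{6}$ ($q = 5 + \frac{5}{6} = \frac{35}{6} \approx 5.8333$)
$- 19 Y{\left(h,X \right)} q = - 19 \left(-2 + 2 \cdot 3\right) \frac{35}{6} = - 19 \left(-2 + 6\right) \frac{35}{6} = \left(-19\right) 4 \cdot \frac{35}{6} = \left(-76\right) \frac{35}{6} = - \frac{1330}{3}$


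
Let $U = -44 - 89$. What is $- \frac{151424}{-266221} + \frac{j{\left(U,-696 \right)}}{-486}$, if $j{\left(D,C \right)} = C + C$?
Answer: $\frac{74028616}{21563901} \approx 3.433$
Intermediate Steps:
$U = -133$
$j{\left(D,C \right)} = 2 C$
$- \frac{151424}{-266221} + \frac{j{\left(U,-696 \right)}}{-486} = - \frac{151424}{-266221} + \frac{2 \left(-696\right)}{-486} = \left(-151424\right) \left(- \frac{1}{266221}\right) - - \frac{232}{81} = \frac{151424}{266221} + \frac{232}{81} = \frac{74028616}{21563901}$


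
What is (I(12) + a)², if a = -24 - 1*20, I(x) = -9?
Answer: 2809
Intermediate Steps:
a = -44 (a = -24 - 20 = -44)
(I(12) + a)² = (-9 - 44)² = (-53)² = 2809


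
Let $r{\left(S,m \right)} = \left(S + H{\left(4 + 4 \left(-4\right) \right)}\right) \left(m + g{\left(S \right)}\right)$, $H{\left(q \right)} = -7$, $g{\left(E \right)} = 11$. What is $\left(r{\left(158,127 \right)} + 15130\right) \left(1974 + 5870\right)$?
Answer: $282132992$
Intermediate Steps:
$r{\left(S,m \right)} = \left(-7 + S\right) \left(11 + m\right)$ ($r{\left(S,m \right)} = \left(S - 7\right) \left(m + 11\right) = \left(-7 + S\right) \left(11 + m\right)$)
$\left(r{\left(158,127 \right)} + 15130\right) \left(1974 + 5870\right) = \left(\left(-77 - 889 + 11 \cdot 158 + 158 \cdot 127\right) + 15130\right) \left(1974 + 5870\right) = \left(\left(-77 - 889 + 1738 + 20066\right) + 15130\right) 7844 = \left(20838 + 15130\right) 7844 = 35968 \cdot 7844 = 282132992$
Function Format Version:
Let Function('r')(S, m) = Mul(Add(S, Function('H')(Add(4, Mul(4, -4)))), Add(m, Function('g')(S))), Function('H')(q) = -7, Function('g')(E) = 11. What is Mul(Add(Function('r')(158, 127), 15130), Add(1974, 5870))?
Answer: 282132992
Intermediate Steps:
Function('r')(S, m) = Mul(Add(-7, S), Add(11, m)) (Function('r')(S, m) = Mul(Add(S, -7), Add(m, 11)) = Mul(Add(-7, S), Add(11, m)))
Mul(Add(Function('r')(158, 127), 15130), Add(1974, 5870)) = Mul(Add(Add(-77, Mul(-7, 127), Mul(11, 158), Mul(158, 127)), 15130), Add(1974, 5870)) = Mul(Add(Add(-77, -889, 1738, 20066), 15130), 7844) = Mul(Add(20838, 15130), 7844) = Mul(35968, 7844) = 282132992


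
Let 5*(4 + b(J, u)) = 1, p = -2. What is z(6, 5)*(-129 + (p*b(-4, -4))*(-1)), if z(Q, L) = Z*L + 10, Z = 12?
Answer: -9562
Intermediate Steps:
b(J, u) = -19/5 (b(J, u) = -4 + (⅕)*1 = -4 + ⅕ = -19/5)
z(Q, L) = 10 + 12*L (z(Q, L) = 12*L + 10 = 10 + 12*L)
z(6, 5)*(-129 + (p*b(-4, -4))*(-1)) = (10 + 12*5)*(-129 - 2*(-19/5)*(-1)) = (10 + 60)*(-129 + (38/5)*(-1)) = 70*(-129 - 38/5) = 70*(-683/5) = -9562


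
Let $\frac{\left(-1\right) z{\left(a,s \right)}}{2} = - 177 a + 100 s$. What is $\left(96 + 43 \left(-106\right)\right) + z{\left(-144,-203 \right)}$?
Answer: $-14838$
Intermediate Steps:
$z{\left(a,s \right)} = - 200 s + 354 a$ ($z{\left(a,s \right)} = - 2 \left(- 177 a + 100 s\right) = - 200 s + 354 a$)
$\left(96 + 43 \left(-106\right)\right) + z{\left(-144,-203 \right)} = \left(96 + 43 \left(-106\right)\right) + \left(\left(-200\right) \left(-203\right) + 354 \left(-144\right)\right) = \left(96 - 4558\right) + \left(40600 - 50976\right) = -4462 - 10376 = -14838$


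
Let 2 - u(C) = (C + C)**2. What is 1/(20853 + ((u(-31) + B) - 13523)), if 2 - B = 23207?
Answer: -1/19717 ≈ -5.0718e-5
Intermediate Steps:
B = -23205 (B = 2 - 1*23207 = 2 - 23207 = -23205)
u(C) = 2 - 4*C**2 (u(C) = 2 - (C + C)**2 = 2 - (2*C)**2 = 2 - 4*C**2)
1/(20853 + ((u(-31) + B) - 13523)) = 1/(20853 + (((2 - 4*(-31)**2) - 23205) - 13523)) = 1/(20853 + (((2 - 4*961) - 23205) - 13523)) = 1/(20853 + (((2 - 3844) - 23205) - 13523)) = 1/(20853 + ((-3842 - 23205) - 13523)) = 1/(20853 + (-27047 - 13523)) = 1/(20853 - 40570) = 1/(-19717) = -1/19717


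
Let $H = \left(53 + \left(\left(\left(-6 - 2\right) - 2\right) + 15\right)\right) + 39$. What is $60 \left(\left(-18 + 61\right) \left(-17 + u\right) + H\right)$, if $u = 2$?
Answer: $-32880$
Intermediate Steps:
$H = 97$ ($H = \left(53 + \left(\left(-8 - 2\right) + 15\right)\right) + 39 = \left(53 + \left(-10 + 15\right)\right) + 39 = \left(53 + 5\right) + 39 = 58 + 39 = 97$)
$60 \left(\left(-18 + 61\right) \left(-17 + u\right) + H\right) = 60 \left(\left(-18 + 61\right) \left(-17 + 2\right) + 97\right) = 60 \left(43 \left(-15\right) + 97\right) = 60 \left(-645 + 97\right) = 60 \left(-548\right) = -32880$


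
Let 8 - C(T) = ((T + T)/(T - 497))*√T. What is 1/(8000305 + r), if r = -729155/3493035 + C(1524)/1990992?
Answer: 3422528299245341524526315792154/27381269550670703765912548448164875925 + 1275397363011174156*√381/27381269550670703765912548448164875925 ≈ 1.2500e-7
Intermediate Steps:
C(T) = 8 - 2*T^(3/2)/(-497 + T) (C(T) = 8 - (T + T)/(T - 497)*√T = 8 - (2*T)/(-497 + T)*√T = 8 - 2*T/(-497 + T)*√T = 8 - 2*T^(3/2)/(-497 + T))
r = -1728230747/8279291358 - 127*√381/42598933 (r = -729155/3493035 + (2*(-1988 - 1524^(3/2) + 4*1524)/(-497 + 1524))/1990992 = -729155*1/3493035 + (2*(-1988 - 3048*√381 + 6096)/1027)*(1/1990992) = -20833/99801 + (2*(1/1027)*(-1988 - 3048*√381 + 6096))*(1/1990992) = -20833/99801 + (2*(1/1027)*(4108 - 3048*√381))*(1/1990992) = -20833/99801 + (8 - 6096*√381/1027)*(1/1990992) = -20833/99801 + (1/248874 - 127*√381/42598933) = -1728230747/8279291358 - 127*√381/42598933 ≈ -0.20880)
1/(8000305 + r) = 1/(8000305 + (-1728230747/8279291358 - 127*√381/42598933)) = 1/(66236854319633443/8279291358 - 127*√381/42598933)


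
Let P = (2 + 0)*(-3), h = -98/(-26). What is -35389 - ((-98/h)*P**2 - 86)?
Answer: -34367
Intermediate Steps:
h = 49/13 (h = -98*(-1/26) = 49/13 ≈ 3.7692)
P = -6 (P = 2*(-3) = -6)
-35389 - ((-98/h)*P**2 - 86) = -35389 - (-98/49/13*(-6)**2 - 86) = -35389 - (-98*13/49*36 - 86) = -35389 - (-26*36 - 86) = -35389 - (-936 - 86) = -35389 - 1*(-1022) = -35389 + 1022 = -34367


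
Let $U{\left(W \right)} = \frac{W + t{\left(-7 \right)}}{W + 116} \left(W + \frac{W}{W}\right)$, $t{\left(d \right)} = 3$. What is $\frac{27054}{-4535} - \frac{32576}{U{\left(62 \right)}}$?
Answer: $- \frac{5281422122}{3714165} \approx -1422.0$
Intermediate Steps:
$U{\left(W \right)} = \frac{\left(1 + W\right) \left(3 + W\right)}{116 + W}$ ($U{\left(W \right)} = \frac{W + 3}{W + 116} \left(W + \frac{W}{W}\right) = \frac{3 + W}{116 + W} \left(W + 1\right) = \frac{3 + W}{116 + W} \left(1 + W\right) = \frac{\left(1 + W\right) \left(3 + W\right)}{116 + W}$)
$\frac{27054}{-4535} - \frac{32576}{U{\left(62 \right)}} = \frac{27054}{-4535} - \frac{32576}{\frac{1}{116 + 62} \left(3 + 62^{2} + 4 \cdot 62\right)} = 27054 \left(- \frac{1}{4535}\right) - \frac{32576}{\frac{1}{178} \left(3 + 3844 + 248\right)} = - \frac{27054}{4535} - \frac{32576}{\frac{1}{178} \cdot 4095} = - \frac{27054}{4535} - \frac{32576}{\frac{4095}{178}} = - \frac{27054}{4535} - \frac{5798528}{4095} = - \frac{5281422122}{3714165}$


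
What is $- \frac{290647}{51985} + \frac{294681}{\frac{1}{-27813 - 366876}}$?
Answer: $- \frac{6046237548920512}{51985} \approx -1.1631 \cdot 10^{11}$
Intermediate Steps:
$- \frac{290647}{51985} + \frac{294681}{\frac{1}{-27813 - 366876}} = \left(-290647\right) \frac{1}{51985} + \frac{294681}{\frac{1}{-394689}} = - \frac{290647}{51985} + \frac{294681}{- \frac{1}{394689}} = - \frac{290647}{51985} + 294681 \left(-394689\right) = - \frac{290647}{51985} - 116307349209 = - \frac{6046237548920512}{51985}$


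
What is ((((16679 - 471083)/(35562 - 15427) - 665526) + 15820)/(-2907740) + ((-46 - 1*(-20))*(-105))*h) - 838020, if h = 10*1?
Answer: -23732745187521643/29273672450 ≈ -8.1072e+5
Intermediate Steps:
h = 10
((((16679 - 471083)/(35562 - 15427) - 665526) + 15820)/(-2907740) + ((-46 - 1*(-20))*(-105))*h) - 838020 = ((((16679 - 471083)/(35562 - 15427) - 665526) + 15820)/(-2907740) + ((-46 - 1*(-20))*(-105))*10) - 838020 = (((-454404/20135 - 665526) + 15820)*(-1/2907740) + ((-46 + 20)*(-105))*10) - 838020 = (((-454404*1/20135 - 665526) + 15820)*(-1/2907740) - 26*(-105)*10) - 838020 = (((-454404/20135 - 665526) + 15820)*(-1/2907740) + 2730*10) - 838020 = ((-13400820414/20135 + 15820)*(-1/2907740) + 27300) - 838020 = (-13082284714/20135*(-1/2907740) + 27300) - 838020 = (6541142357/29273672450 + 27300) - 838020 = 799177799027357/29273672450 - 838020 = -23732745187521643/29273672450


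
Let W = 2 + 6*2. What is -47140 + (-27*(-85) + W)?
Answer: -44831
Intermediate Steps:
W = 14 (W = 2 + 12 = 14)
-47140 + (-27*(-85) + W) = -47140 + (-27*(-85) + 14) = -47140 + (2295 + 14) = -47140 + 2309 = -44831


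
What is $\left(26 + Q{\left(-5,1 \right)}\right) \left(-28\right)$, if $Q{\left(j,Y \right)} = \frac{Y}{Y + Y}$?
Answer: $-742$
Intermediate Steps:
$Q{\left(j,Y \right)} = \frac{1}{2}$ ($Q{\left(j,Y \right)} = \frac{Y}{2 Y} = Y \frac{1}{2 Y} = \frac{1}{2}$)
$\left(26 + Q{\left(-5,1 \right)}\right) \left(-28\right) = \left(26 + \frac{1}{2}\right) \left(-28\right) = \frac{53}{2} \left(-28\right) = -742$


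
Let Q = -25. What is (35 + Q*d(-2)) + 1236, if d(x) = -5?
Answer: 1396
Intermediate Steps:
(35 + Q*d(-2)) + 1236 = (35 - 25*(-5)) + 1236 = (35 + 125) + 1236 = 160 + 1236 = 1396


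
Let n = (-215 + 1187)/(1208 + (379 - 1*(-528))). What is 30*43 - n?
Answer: 303042/235 ≈ 1289.5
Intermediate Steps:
n = 108/235 (n = 972/(1208 + (379 + 528)) = 972/(1208 + 907) = 972/2115 = 972*(1/2115) = 108/235 ≈ 0.45957)
30*43 - n = 30*43 - 1*108/235 = 1290 - 108/235 = 303042/235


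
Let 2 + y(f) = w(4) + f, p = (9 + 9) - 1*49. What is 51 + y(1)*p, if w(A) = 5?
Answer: -73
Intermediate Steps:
p = -31 (p = 18 - 49 = -31)
y(f) = 3 + f (y(f) = -2 + (5 + f) = 3 + f)
51 + y(1)*p = 51 + (3 + 1)*(-31) = 51 + 4*(-31) = 51 - 124 = -73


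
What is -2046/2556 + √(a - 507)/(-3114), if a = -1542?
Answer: -341/426 - I*√2049/3114 ≈ -0.80047 - 0.014536*I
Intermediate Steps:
-2046/2556 + √(a - 507)/(-3114) = -2046/2556 + √(-1542 - 507)/(-3114) = -2046*1/2556 + √(-2049)*(-1/3114) = -341/426 + (I*√2049)*(-1/3114) = -341/426 - I*√2049/3114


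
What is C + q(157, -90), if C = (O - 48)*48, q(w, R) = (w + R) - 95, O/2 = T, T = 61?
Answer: 3524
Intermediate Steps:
O = 122 (O = 2*61 = 122)
q(w, R) = -95 + R + w (q(w, R) = (R + w) - 95 = -95 + R + w)
C = 3552 (C = (122 - 48)*48 = 74*48 = 3552)
C + q(157, -90) = 3552 + (-95 - 90 + 157) = 3552 - 28 = 3524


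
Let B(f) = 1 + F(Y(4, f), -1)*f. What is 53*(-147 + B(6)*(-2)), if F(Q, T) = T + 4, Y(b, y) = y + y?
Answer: -9805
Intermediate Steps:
Y(b, y) = 2*y
F(Q, T) = 4 + T
B(f) = 1 + 3*f (B(f) = 1 + (4 - 1)*f = 1 + 3*f)
53*(-147 + B(6)*(-2)) = 53*(-147 + (1 + 3*6)*(-2)) = 53*(-147 + (1 + 18)*(-2)) = 53*(-147 + 19*(-2)) = 53*(-147 - 38) = 53*(-185) = -9805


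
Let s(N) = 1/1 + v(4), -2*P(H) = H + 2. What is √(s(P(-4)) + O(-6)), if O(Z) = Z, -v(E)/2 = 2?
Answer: 3*I ≈ 3.0*I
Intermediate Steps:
P(H) = -1 - H/2 (P(H) = -(H + 2)/2 = -(2 + H)/2 = -1 - H/2)
v(E) = -4 (v(E) = -2*2 = -4)
s(N) = -3 (s(N) = 1/1 - 4 = 1 - 4 = -3)
√(s(P(-4)) + O(-6)) = √(-3 - 6) = √(-9) = 3*I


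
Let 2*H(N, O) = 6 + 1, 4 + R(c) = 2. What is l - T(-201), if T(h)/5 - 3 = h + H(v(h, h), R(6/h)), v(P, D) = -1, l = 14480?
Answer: 30905/2 ≈ 15453.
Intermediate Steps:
R(c) = -2 (R(c) = -4 + 2 = -2)
H(N, O) = 7/2 (H(N, O) = (6 + 1)/2 = (1/2)*7 = 7/2)
T(h) = 65/2 + 5*h (T(h) = 15 + 5*(h + 7/2) = 15 + 5*(7/2 + h) = 15 + (35/2 + 5*h) = 65/2 + 5*h)
l - T(-201) = 14480 - (65/2 + 5*(-201)) = 14480 - (65/2 - 1005) = 14480 - 1*(-1945/2) = 14480 + 1945/2 = 30905/2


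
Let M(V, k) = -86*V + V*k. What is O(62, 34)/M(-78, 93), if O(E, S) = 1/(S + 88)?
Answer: -1/66612 ≈ -1.5012e-5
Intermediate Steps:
O(E, S) = 1/(88 + S)
O(62, 34)/M(-78, 93) = 1/((88 + 34)*((-78*(-86 + 93)))) = 1/(122*((-78*7))) = (1/122)/(-546) = (1/122)*(-1/546) = -1/66612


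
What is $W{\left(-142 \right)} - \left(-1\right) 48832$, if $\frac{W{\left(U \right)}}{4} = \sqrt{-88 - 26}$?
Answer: $48832 + 4 i \sqrt{114} \approx 48832.0 + 42.708 i$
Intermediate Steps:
$W{\left(U \right)} = 4 i \sqrt{114}$ ($W{\left(U \right)} = 4 \sqrt{-88 - 26} = 4 \sqrt{-114} = 4 i \sqrt{114}$)
$W{\left(-142 \right)} - \left(-1\right) 48832 = 4 i \sqrt{114} - \left(-1\right) 48832 = 4 i \sqrt{114} - -48832 = 4 i \sqrt{114} + 48832 = 48832 + 4 i \sqrt{114}$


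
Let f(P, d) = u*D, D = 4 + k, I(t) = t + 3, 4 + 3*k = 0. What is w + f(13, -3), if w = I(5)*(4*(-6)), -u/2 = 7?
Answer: -688/3 ≈ -229.33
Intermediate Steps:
k = -4/3 (k = -4/3 + (⅓)*0 = -4/3 + 0 = -4/3 ≈ -1.3333)
u = -14 (u = -2*7 = -14)
I(t) = 3 + t
D = 8/3 (D = 4 - 4/3 = 8/3 ≈ 2.6667)
f(P, d) = -112/3 (f(P, d) = -14*8/3 = -112/3)
w = -192 (w = (3 + 5)*(4*(-6)) = 8*(-24) = -192)
w + f(13, -3) = -192 - 112/3 = -688/3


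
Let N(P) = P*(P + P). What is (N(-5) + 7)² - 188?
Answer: 3061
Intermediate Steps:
N(P) = 2*P² (N(P) = P*(2*P) = 2*P²)
(N(-5) + 7)² - 188 = (2*(-5)² + 7)² - 188 = (2*25 + 7)² - 188 = (50 + 7)² - 188 = 57² - 188 = 3249 - 188 = 3061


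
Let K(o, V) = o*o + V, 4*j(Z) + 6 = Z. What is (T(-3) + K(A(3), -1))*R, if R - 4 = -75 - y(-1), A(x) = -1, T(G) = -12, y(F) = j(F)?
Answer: 831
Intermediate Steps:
j(Z) = -3/2 + Z/4
y(F) = -3/2 + F/4
K(o, V) = V + o² (K(o, V) = o² + V = V + o²)
R = -277/4 (R = 4 + (-75 - (-3/2 + (¼)*(-1))) = 4 + (-75 - (-3/2 - ¼)) = 4 + (-75 - 1*(-7/4)) = 4 + (-75 + 7/4) = 4 - 293/4 = -277/4 ≈ -69.250)
(T(-3) + K(A(3), -1))*R = (-12 + (-1 + (-1)²))*(-277/4) = (-12 + (-1 + 1))*(-277/4) = (-12 + 0)*(-277/4) = -12*(-277/4) = 831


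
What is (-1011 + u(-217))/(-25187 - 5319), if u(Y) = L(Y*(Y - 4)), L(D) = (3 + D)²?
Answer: -2300160589/30506 ≈ -75400.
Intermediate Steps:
u(Y) = (3 + Y*(-4 + Y))² (u(Y) = (3 + Y*(Y - 4))² = (3 + Y*(-4 + Y))²)
(-1011 + u(-217))/(-25187 - 5319) = (-1011 + (3 - 217*(-4 - 217))²)/(-25187 - 5319) = (-1011 + (3 - 217*(-221))²)/(-30506) = (-1011 + (3 + 47957)²)*(-1/30506) = (-1011 + 47960²)*(-1/30506) = (-1011 + 2300161600)*(-1/30506) = 2300160589*(-1/30506) = -2300160589/30506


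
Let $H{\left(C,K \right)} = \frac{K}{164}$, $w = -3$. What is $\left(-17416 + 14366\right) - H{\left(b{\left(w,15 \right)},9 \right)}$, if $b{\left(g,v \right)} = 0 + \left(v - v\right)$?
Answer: $- \frac{500209}{164} \approx -3050.1$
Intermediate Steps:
$b{\left(g,v \right)} = 0$ ($b{\left(g,v \right)} = 0 + 0 = 0$)
$H{\left(C,K \right)} = \frac{K}{164}$ ($H{\left(C,K \right)} = K \frac{1}{164} = \frac{K}{164}$)
$\left(-17416 + 14366\right) - H{\left(b{\left(w,15 \right)},9 \right)} = \left(-17416 + 14366\right) - \frac{1}{164} \cdot 9 = -3050 - \frac{9}{164} = - \frac{500209}{164}$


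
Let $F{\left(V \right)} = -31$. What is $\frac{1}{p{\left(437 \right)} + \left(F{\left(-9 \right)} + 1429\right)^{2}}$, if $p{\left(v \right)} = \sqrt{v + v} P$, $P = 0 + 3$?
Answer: $\frac{108578}{212205277075} - \frac{\sqrt{874}}{1273231662450} \approx 5.1164 \cdot 10^{-7}$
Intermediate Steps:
$P = 3$
$p{\left(v \right)} = 3 \sqrt{2} \sqrt{v}$ ($p{\left(v \right)} = \sqrt{v + v} 3 = \sqrt{2 v} 3 = \sqrt{2} \sqrt{v} 3 = 3 \sqrt{2} \sqrt{v}$)
$\frac{1}{p{\left(437 \right)} + \left(F{\left(-9 \right)} + 1429\right)^{2}} = \frac{1}{3 \sqrt{2} \sqrt{437} + \left(-31 + 1429\right)^{2}} = \frac{1}{3 \sqrt{874} + 1398^{2}} = \frac{1}{3 \sqrt{874} + 1954404} = \frac{1}{1954404 + 3 \sqrt{874}}$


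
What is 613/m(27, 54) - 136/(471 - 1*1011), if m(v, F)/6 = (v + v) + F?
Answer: 3881/3240 ≈ 1.1978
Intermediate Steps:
m(v, F) = 6*F + 12*v (m(v, F) = 6*((v + v) + F) = 6*(2*v + F) = 6*(F + 2*v) = 6*F + 12*v)
613/m(27, 54) - 136/(471 - 1*1011) = 613/(6*54 + 12*27) - 136/(471 - 1*1011) = 613/(324 + 324) - 136/(471 - 1011) = 613/648 - 136/(-540) = 613*(1/648) - 136*(-1/540) = 613/648 + 34/135 = 3881/3240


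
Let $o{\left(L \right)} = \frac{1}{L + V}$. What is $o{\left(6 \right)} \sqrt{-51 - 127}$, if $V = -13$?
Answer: $- \frac{i \sqrt{178}}{7} \approx - 1.906 i$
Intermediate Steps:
$o{\left(L \right)} = \frac{1}{-13 + L}$ ($o{\left(L \right)} = \frac{1}{L - 13} = \frac{1}{-13 + L}$)
$o{\left(6 \right)} \sqrt{-51 - 127} = \frac{\sqrt{-51 - 127}}{-13 + 6} = \frac{\sqrt{-178}}{-7} = - \frac{i \sqrt{178}}{7}$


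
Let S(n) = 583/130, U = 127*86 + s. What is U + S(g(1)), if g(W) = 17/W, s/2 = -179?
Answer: 1373903/130 ≈ 10568.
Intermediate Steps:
s = -358 (s = 2*(-179) = -358)
U = 10564 (U = 127*86 - 358 = 10922 - 358 = 10564)
S(n) = 583/130 (S(n) = 583*(1/130) = 583/130)
U + S(g(1)) = 10564 + 583/130 = 1373903/130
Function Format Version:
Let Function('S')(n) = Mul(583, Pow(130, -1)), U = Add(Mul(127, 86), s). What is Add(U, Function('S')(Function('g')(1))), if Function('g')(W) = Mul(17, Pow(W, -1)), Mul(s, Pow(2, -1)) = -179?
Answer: Rational(1373903, 130) ≈ 10568.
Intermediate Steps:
s = -358 (s = Mul(2, -179) = -358)
U = 10564 (U = Add(Mul(127, 86), -358) = Add(10922, -358) = 10564)
Function('S')(n) = Rational(583, 130) (Function('S')(n) = Mul(583, Rational(1, 130)) = Rational(583, 130))
Add(U, Function('S')(Function('g')(1))) = Add(10564, Rational(583, 130)) = Rational(1373903, 130)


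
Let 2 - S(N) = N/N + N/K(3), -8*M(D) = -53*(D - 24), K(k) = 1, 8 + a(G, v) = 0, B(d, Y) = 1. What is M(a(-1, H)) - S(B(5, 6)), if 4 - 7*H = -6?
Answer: -212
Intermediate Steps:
H = 10/7 (H = 4/7 - 1/7*(-6) = 4/7 + 6/7 = 10/7 ≈ 1.4286)
a(G, v) = -8 (a(G, v) = -8 + 0 = -8)
M(D) = -159 + 53*D/8 (M(D) = -(-53)*(D - 24)/8 = -(-53)*(-24 + D)/8 = -(1272 - 53*D)/8 = -159 + 53*D/8)
S(N) = 1 - N (S(N) = 2 - (N/N + N/1) = 2 - (1 + N*1) = 2 - (1 + N) = 2 + (-1 - N) = 1 - N)
M(a(-1, H)) - S(B(5, 6)) = (-159 + (53/8)*(-8)) - (1 - 1*1) = (-159 - 53) - (1 - 1) = -212 - 1*0 = -212 + 0 = -212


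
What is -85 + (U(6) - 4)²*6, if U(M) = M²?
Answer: 6059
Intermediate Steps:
-85 + (U(6) - 4)²*6 = -85 + (6² - 4)²*6 = -85 + (36 - 4)²*6 = -85 + 32²*6 = -85 + 1024*6 = -85 + 6144 = 6059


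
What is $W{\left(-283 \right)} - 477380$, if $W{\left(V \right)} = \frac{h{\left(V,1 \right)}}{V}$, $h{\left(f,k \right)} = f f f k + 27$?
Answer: $- \frac{112433380}{283} \approx -3.9729 \cdot 10^{5}$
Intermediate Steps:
$h{\left(f,k \right)} = 27 + k f^{3}$ ($h{\left(f,k \right)} = f^{2} f k + 27 = f^{3} k + 27 = k f^{3} + 27 = 27 + k f^{3}$)
$W{\left(V \right)} = \frac{27 + V^{3}}{V}$ ($W{\left(V \right)} = \frac{27 + 1 V^{3}}{V} = \frac{27 + V^{3}}{V}$)
$W{\left(-283 \right)} - 477380 = \frac{27 + \left(-283\right)^{3}}{-283} - 477380 = - \frac{27 - 22665187}{283} - 477380 = \left(- \frac{1}{283}\right) \left(-22665160\right) - 477380 = \frac{22665160}{283} - 477380 = - \frac{112433380}{283}$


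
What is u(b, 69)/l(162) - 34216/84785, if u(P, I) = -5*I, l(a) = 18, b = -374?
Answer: -9955571/508710 ≈ -19.570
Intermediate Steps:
u(b, 69)/l(162) - 34216/84785 = -5*69/18 - 34216/84785 = -345*1/18 - 34216*1/84785 = -115/6 - 34216/84785 = -9955571/508710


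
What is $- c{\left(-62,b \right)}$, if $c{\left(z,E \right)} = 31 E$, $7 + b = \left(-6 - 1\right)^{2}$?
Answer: $-1302$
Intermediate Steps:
$b = 42$ ($b = -7 + \left(-6 - 1\right)^{2} = -7 + \left(-7\right)^{2} = -7 + 49 = 42$)
$- c{\left(-62,b \right)} = - 31 \cdot 42 = \left(-1\right) 1302 = -1302$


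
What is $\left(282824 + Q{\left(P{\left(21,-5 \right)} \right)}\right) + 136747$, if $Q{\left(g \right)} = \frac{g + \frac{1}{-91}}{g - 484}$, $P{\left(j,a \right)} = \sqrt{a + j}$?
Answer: $\frac{6108953639}{14560} \approx 4.1957 \cdot 10^{5}$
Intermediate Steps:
$Q{\left(g \right)} = \frac{- \frac{1}{91} + g}{-484 + g}$ ($Q{\left(g \right)} = \frac{g - \frac{1}{91}}{-484 + g} = \frac{- \frac{1}{91} + g}{-484 + g}$)
$\left(282824 + Q{\left(P{\left(21,-5 \right)} \right)}\right) + 136747 = \left(282824 + \frac{- \frac{1}{91} + \sqrt{-5 + 21}}{-484 + \sqrt{-5 + 21}}\right) + 136747 = \left(282824 + \frac{- \frac{1}{91} + \sqrt{16}}{-484 + \sqrt{16}}\right) + 136747 = \left(282824 + \frac{- \frac{1}{91} + 4}{-484 + 4}\right) + 136747 = \left(282824 + \frac{1}{-480} \cdot \frac{363}{91}\right) + 136747 = \left(282824 - \frac{121}{14560}\right) + 136747 = \frac{4117917319}{14560} + 136747 = \frac{6108953639}{14560}$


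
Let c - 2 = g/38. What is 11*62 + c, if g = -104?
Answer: 12944/19 ≈ 681.26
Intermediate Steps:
c = -14/19 (c = 2 - 104/38 = 2 - 104*1/38 = 2 - 52/19 = -14/19 ≈ -0.73684)
11*62 + c = 11*62 - 14/19 = 682 - 14/19 = 12944/19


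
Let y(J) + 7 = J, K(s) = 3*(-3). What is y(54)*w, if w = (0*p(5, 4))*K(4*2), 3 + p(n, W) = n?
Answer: 0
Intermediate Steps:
K(s) = -9
p(n, W) = -3 + n
y(J) = -7 + J
w = 0 (w = (0*(-3 + 5))*(-9) = (0*2)*(-9) = 0*(-9) = 0)
y(54)*w = (-7 + 54)*0 = 47*0 = 0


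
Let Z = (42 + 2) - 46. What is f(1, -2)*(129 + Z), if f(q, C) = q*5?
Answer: 635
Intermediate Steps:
f(q, C) = 5*q
Z = -2 (Z = 44 - 46 = -2)
f(1, -2)*(129 + Z) = (5*1)*(129 - 2) = 5*127 = 635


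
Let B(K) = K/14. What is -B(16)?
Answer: -8/7 ≈ -1.1429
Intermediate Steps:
B(K) = K/14 (B(K) = K*(1/14) = K/14)
-B(16) = -16/14 = -1*8/7 = -8/7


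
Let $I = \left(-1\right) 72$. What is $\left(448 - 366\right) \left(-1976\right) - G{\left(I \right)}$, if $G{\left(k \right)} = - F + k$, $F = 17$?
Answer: $-161943$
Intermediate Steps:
$I = -72$
$G{\left(k \right)} = -17 + k$ ($G{\left(k \right)} = \left(-1\right) 17 + k = -17 + k$)
$\left(448 - 366\right) \left(-1976\right) - G{\left(I \right)} = \left(448 - 366\right) \left(-1976\right) - \left(-17 - 72\right) = \left(448 - 366\right) \left(-1976\right) - -89 = 82 \left(-1976\right) + 89 = -162032 + 89 = -161943$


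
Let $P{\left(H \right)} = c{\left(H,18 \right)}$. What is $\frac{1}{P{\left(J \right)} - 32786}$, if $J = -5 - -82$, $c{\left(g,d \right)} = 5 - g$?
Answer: $- \frac{1}{32858} \approx -3.0434 \cdot 10^{-5}$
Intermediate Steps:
$J = 77$ ($J = -5 + 82 = 77$)
$P{\left(H \right)} = 5 - H$
$\frac{1}{P{\left(J \right)} - 32786} = \frac{1}{\left(5 - 77\right) - 32786} = \frac{1}{-72 - 32786} = \frac{1}{-32858} = - \frac{1}{32858}$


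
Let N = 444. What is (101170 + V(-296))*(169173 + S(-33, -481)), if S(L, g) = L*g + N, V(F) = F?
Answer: 18711118260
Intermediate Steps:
S(L, g) = 444 + L*g (S(L, g) = L*g + 444 = 444 + L*g)
(101170 + V(-296))*(169173 + S(-33, -481)) = (101170 - 296)*(169173 + (444 - 33*(-481))) = 100874*(169173 + (444 + 15873)) = 100874*(169173 + 16317) = 100874*185490 = 18711118260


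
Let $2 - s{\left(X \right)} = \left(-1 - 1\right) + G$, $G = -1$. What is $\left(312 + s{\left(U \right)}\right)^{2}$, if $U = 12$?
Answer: $100489$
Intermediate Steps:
$s{\left(X \right)} = 5$ ($s{\left(X \right)} = 2 - \left(\left(-1 - 1\right) - 1\right) = 2 - \left(-2 - 1\right) = 2 - -3 = 2 + 3 = 5$)
$\left(312 + s{\left(U \right)}\right)^{2} = \left(312 + 5\right)^{2} = 317^{2} = 100489$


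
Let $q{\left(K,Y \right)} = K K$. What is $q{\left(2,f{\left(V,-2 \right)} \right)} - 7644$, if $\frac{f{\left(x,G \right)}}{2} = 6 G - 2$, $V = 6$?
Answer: $-7640$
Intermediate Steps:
$f{\left(x,G \right)} = -4 + 12 G$ ($f{\left(x,G \right)} = 2 \left(6 G - 2\right) = 2 \left(-2 + 6 G\right) = -4 + 12 G$)
$q{\left(K,Y \right)} = K^{2}$
$q{\left(2,f{\left(V,-2 \right)} \right)} - 7644 = 2^{2} - 7644 = 4 - 7644 = -7640$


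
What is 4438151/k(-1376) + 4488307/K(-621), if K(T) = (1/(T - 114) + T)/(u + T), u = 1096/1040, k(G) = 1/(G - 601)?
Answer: -104073496860820575/11867336 ≈ -8.7697e+9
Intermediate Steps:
k(G) = 1/(-601 + G)
u = 137/130 (u = 1096*(1/1040) = 137/130 ≈ 1.0538)
K(T) = (T + 1/(-114 + T))/(137/130 + T) (K(T) = (1/(T - 114) + T)/(137/130 + T) = (1/(-114 + T) + T)/(137/130 + T) = (T + 1/(-114 + T))/(137/130 + T))
4438151/k(-1376) + 4488307/K(-621) = 4438151/(1/(-601 - 1376)) + 4488307/((130*(1 + (-621)² - 114*(-621))/(-15618 - 14683*(-621) + 130*(-621)²))) = 4438151/(1/(-1977)) + 4488307/((130*(1 + 385641 + 70794)/(-15618 + 9118143 + 130*385641))) = 4438151/(-1/1977) + 4488307/((130*456436/(-15618 + 9118143 + 50133330))) = 4438151*(-1977) + 4488307/((130*456436/59235855)) = -8774224527 + 4488307/((130*(1/59235855)*456436)) = -8774224527 + 4488307/(11867336/11847171) = -8774224527 + 4488307*(11847171/11867336) = -8774224527 + 53173740529497/11867336 = -104073496860820575/11867336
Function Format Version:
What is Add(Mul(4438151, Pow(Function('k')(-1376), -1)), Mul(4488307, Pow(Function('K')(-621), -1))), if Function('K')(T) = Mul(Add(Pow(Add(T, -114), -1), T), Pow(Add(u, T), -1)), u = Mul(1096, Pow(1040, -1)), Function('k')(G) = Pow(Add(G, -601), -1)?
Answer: Rational(-104073496860820575, 11867336) ≈ -8.7697e+9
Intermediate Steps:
Function('k')(G) = Pow(Add(-601, G), -1)
u = Rational(137, 130) (u = Mul(1096, Rational(1, 1040)) = Rational(137, 130) ≈ 1.0538)
Function('K')(T) = Mul(Pow(Add(Rational(137, 130), T), -1), Add(T, Pow(Add(-114, T), -1))) (Function('K')(T) = Mul(Add(Pow(Add(T, -114), -1), T), Pow(Add(Rational(137, 130), T), -1)) = Mul(Add(Pow(Add(-114, T), -1), T), Pow(Add(Rational(137, 130), T), -1)) = Mul(Add(T, Pow(Add(-114, T), -1)), Pow(Add(Rational(137, 130), T), -1)) = Mul(Pow(Add(Rational(137, 130), T), -1), Add(T, Pow(Add(-114, T), -1))))
Add(Mul(4438151, Pow(Function('k')(-1376), -1)), Mul(4488307, Pow(Function('K')(-621), -1))) = Add(Mul(4438151, Pow(Pow(Add(-601, -1376), -1), -1)), Mul(4488307, Pow(Mul(130, Pow(Add(-15618, Mul(-14683, -621), Mul(130, Pow(-621, 2))), -1), Add(1, Pow(-621, 2), Mul(-114, -621))), -1))) = Add(Mul(4438151, Pow(Pow(-1977, -1), -1)), Mul(4488307, Pow(Mul(130, Pow(Add(-15618, 9118143, Mul(130, 385641)), -1), Add(1, 385641, 70794)), -1))) = Add(Mul(4438151, Pow(Rational(-1, 1977), -1)), Mul(4488307, Pow(Mul(130, Pow(Add(-15618, 9118143, 50133330), -1), 456436), -1))) = Add(Mul(4438151, -1977), Mul(4488307, Pow(Mul(130, Pow(59235855, -1), 456436), -1))) = Add(-8774224527, Mul(4488307, Pow(Mul(130, Rational(1, 59235855), 456436), -1))) = Add(-8774224527, Mul(4488307, Pow(Rational(11867336, 11847171), -1))) = Add(-8774224527, Mul(4488307, Rational(11847171, 11867336))) = Add(-8774224527, Rational(53173740529497, 11867336)) = Rational(-104073496860820575, 11867336)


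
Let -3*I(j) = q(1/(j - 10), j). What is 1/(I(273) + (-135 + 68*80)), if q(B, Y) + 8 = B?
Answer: 263/1395916 ≈ 0.00018841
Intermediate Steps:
q(B, Y) = -8 + B
I(j) = 8/3 - 1/(3*(-10 + j)) (I(j) = -(-8 + 1/(j - 10))/3 = -(-8 + 1/(-10 + j))/3 = 8/3 - 1/(3*(-10 + j)))
1/(I(273) + (-135 + 68*80)) = 1/((-81 + 8*273)/(3*(-10 + 273)) + (-135 + 68*80)) = 1/((⅓)*(-81 + 2184)/263 + (-135 + 5440)) = 1/((⅓)*(1/263)*2103 + 5305) = 1/(701/263 + 5305) = 1/(1395916/263) = 263/1395916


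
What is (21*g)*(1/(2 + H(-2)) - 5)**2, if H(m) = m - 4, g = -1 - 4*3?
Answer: -120393/16 ≈ -7524.6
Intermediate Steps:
g = -13 (g = -1 - 12 = -13)
H(m) = -4 + m
(21*g)*(1/(2 + H(-2)) - 5)**2 = (21*(-13))*(1/(2 + (-4 - 2)) - 5)**2 = -273*(1/(2 - 6) - 5)**2 = -273*(1/(-4) - 5)**2 = -273*(-1/4 - 5)**2 = -273*(-21/4)**2 = -273*441/16 = -120393/16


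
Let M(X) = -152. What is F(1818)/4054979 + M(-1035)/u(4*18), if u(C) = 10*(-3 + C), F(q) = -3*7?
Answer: -308185649/1398967755 ≈ -0.22029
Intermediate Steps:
F(q) = -21
u(C) = -30 + 10*C
F(1818)/4054979 + M(-1035)/u(4*18) = -21/4054979 - 152/(-30 + 10*(4*18)) = -21*1/4054979 - 152/(-30 + 10*72) = -21/4054979 - 152/(-30 + 720) = -21/4054979 - 152/690 = -21/4054979 - 152*1/690 = -21/4054979 - 76/345 = -308185649/1398967755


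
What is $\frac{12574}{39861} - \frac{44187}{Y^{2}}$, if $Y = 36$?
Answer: $- \frac{64631189}{1913328} \approx -33.779$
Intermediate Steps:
$\frac{12574}{39861} - \frac{44187}{Y^{2}} = \frac{12574}{39861} - \frac{44187}{36^{2}} = 12574 \cdot \frac{1}{39861} - \frac{44187}{1296} = \frac{12574}{39861} - \frac{14729}{432} = - \frac{64631189}{1913328}$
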